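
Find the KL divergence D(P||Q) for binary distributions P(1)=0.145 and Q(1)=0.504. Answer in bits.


KL = p*log2(p/q) + (1-p)*log2((1-p)/(1-q)) = 0.145*log2(0.145/0.504) + 0.855*log2(0.855/0.496) = 0.4111

0.4111 bits


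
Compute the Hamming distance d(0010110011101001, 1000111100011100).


Count differing positions: ^ . ^ . . . ^ ^ ^ ^ ^ ^ . ^ . ^ = 10 differences

10


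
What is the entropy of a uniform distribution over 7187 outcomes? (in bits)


H = log2(n) = log2(7187) = 12.8112

12.8112 bits


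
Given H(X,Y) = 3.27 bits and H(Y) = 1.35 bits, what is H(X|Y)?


H(X|Y) = H(X,Y) - H(Y) = 3.27 - 1.35 = 1.92

1.92 bits


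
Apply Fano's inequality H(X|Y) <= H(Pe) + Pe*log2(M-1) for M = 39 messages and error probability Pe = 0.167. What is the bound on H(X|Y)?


H(Pe) = -Pe*log2(Pe) - (1-Pe)*log2(1-Pe) = -0.167*log2(0.167) - 0.833*log2(0.833) = 0.431207 + 0.219588 = 0.6508. Pe*log2(M-1) = 0.167*log2(38) = 0.876404. Bound = H(Pe) + Pe*log2(M-1) = 0.431207 + 0.219588 + 0.876404 = 1.5272

1.5272 bits


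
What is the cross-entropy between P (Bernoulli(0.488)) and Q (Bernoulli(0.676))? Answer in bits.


H(P,Q) = -p*log2(q) - (1-p)*log2(1-q). -0.488*log2(0.676) = 0.275674; -0.512*log2(0.324) = 0.832478. H(P,Q) = 0.275674 + 0.832478 = 1.1082

1.1082 bits


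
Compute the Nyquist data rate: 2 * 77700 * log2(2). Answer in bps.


Rate = 2 * B * log2(M) = 2 * 77700 * 1.0 = 155400.0

155400.0 bps


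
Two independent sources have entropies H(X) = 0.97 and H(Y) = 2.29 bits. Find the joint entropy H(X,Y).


For independent variables, H(X,Y) = H(X) + H(Y) = 0.97 + 2.29 = 3.26

3.26 bits


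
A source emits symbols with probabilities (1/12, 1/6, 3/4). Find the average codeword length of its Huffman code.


Huffman construction (repeatedly merge the two least-probable nodes; each merge adds 1 bit to every symbol beneath it): 1/12 + 1/6 = 1/4; 1/4 + 3/4 = 1. Resulting codeword lengths (in the order the probabilities were given): (2, 2, 1). L_avg = sum(p_i * l_i) = 1/12*2 + 1/6*2 + 3/4*1 = 5/4 = 1.25

1.25 bits


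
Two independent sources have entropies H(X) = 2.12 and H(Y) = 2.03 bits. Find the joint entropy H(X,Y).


For independent variables, H(X,Y) = H(X) + H(Y) = 2.12 + 2.03 = 4.15

4.15 bits


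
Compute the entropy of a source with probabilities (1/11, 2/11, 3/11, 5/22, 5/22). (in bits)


H = -sum(p_i * log2(p_i)). Terms: -(1/11)*log2(1/11) = 0.314494; -(2/11)*log2(2/11) = 0.447169; -(3/11)*log2(3/11) = 0.511219; -(5/22)*log2(5/22) = 0.485796; -(5/22)*log2(5/22) = 0.485796. H = 0.314494 + 0.447169 + 0.511219 + 0.485796 + 0.485796 = 2.2445

2.2445 bits


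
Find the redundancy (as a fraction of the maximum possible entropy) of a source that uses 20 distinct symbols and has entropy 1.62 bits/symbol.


H_max = log2(K) = log2(20) = 4.3219 bits/symbol. Redundancy = 1 - H/H_max = 1 - 1.62/4.3219 = 1 - 0.3748 = 0.6252

0.6252


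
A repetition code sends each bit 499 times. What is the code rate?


Rate = k/n = 1/499

1/499


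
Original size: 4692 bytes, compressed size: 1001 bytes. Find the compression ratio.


Ratio = original / compressed = 4692 / 1001 = 4.6873

4.6873


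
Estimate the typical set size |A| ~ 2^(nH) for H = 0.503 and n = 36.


log2|A_typical| = nH = 36 * 0.503 = 18.108, so |A_typical| ~ 2^18.108 = 2.825e+05

2.825e+05


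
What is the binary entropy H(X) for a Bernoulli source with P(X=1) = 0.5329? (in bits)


H = -p*log2(p) - (1-p)*log2(1-p). -0.5329*log2(0.5329) = 0.483907; -0.4671*log2(0.4671) = 0.512968. H = 0.483907 + 0.512968 = 0.9969

0.9969 bits


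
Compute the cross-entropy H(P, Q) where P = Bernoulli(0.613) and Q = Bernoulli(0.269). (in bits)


H(P,Q) = -p*log2(q) - (1-p)*log2(1-q). -0.613*log2(0.269) = 1.161219; -0.387*log2(0.731) = 0.174946. H(P,Q) = 1.161219 + 0.174946 = 1.3362

1.3362 bits


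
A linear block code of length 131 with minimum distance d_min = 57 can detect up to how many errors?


Detection capability = d_min - 1 = 57 - 1 = 56

56 errors


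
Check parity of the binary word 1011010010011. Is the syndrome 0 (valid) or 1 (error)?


Syndrome = XOR of all bits = 1 XOR 0 XOR 1 XOR 1 XOR 0 XOR 1 XOR 0 XOR 0 XOR 1 XOR 0 XOR 0 XOR 1 XOR 1 = 1

1


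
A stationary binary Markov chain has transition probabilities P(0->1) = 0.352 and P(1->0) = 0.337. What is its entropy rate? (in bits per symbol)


Stationary distribution: pi_0 = p10/(p01+p10) = 0.4891, pi_1 = 0.5109. Entropy rate H' = pi_0*H(p01) + pi_1*H(p10) = 0.4891*0.9358 + 0.5109*0.9219 = 0.9287

0.9287 bits/symbol


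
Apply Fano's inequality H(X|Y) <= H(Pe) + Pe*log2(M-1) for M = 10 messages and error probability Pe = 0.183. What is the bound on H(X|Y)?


H(Pe) = -Pe*log2(Pe) - (1-Pe)*log2(1-Pe) = -0.183*log2(0.183) - 0.817*log2(0.817) = 0.448365 + 0.238231 = 0.6866. Pe*log2(M-1) = 0.183*log2(9) = 0.580096. Bound = H(Pe) + Pe*log2(M-1) = 0.448365 + 0.238231 + 0.580096 = 1.2667

1.2667 bits


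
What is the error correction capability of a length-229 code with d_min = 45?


Correction capability = floor((d-1)/2) = floor((45-1)/2) = 22

22 errors


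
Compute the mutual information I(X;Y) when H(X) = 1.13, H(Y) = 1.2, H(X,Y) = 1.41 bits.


I(X;Y) = H(X) + H(Y) - H(X,Y) = 1.13 + 1.2 - 1.41 = 0.92

0.92 bits


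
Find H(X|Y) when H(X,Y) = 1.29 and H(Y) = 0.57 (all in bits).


H(X|Y) = H(X,Y) - H(Y) = 1.29 - 0.57 = 0.72

0.72 bits


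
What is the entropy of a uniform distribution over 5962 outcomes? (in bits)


H = log2(n) = log2(5962) = 12.5416

12.5416 bits


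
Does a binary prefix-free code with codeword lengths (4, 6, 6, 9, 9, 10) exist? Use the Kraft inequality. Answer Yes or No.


Kraft sum = sum(2^(-l_i)) = 0.0986, need <= 1. Result: satisfied (a binary prefix-free code with these lengths exists)

Yes


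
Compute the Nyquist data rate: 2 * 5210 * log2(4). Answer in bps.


Rate = 2 * B * log2(M) = 2 * 5210 * 2.0 = 20840.0

20840.0 bps


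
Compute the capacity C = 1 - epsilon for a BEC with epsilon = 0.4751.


C = 1 - epsilon = 1 - 0.4751 = 0.5249

0.5249 bits


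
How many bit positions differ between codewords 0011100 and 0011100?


Count differing positions: . . . . . . . = 0 differences

0


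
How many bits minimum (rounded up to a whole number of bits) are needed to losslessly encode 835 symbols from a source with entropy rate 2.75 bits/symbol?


Minimum bits >= n * H = 835 * 2.75 = 2296.25, rounded up to a whole number of bits = 2297

2297 bits


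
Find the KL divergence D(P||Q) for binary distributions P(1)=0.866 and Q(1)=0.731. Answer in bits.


KL = p*log2(p/q) + (1-p)*log2((1-p)/(1-q)) = 0.866*log2(0.866/0.731) + 0.134*log2(0.134/0.269) = 0.077

0.077 bits


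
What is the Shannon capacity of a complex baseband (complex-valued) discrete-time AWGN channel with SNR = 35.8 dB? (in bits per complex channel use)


SNR_linear = 10^(35.8/10) = 3801.894; C = log2(1 + SNR_linear) = log2(1 + 3801.894) = 11.8929

11.8929 bits/channel use


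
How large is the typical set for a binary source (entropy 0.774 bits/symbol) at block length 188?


log2|A_typical| = nH = 188 * 0.774 = 145.512, so |A_typical| ~ 2^145.512 = 6.360e+43

6.360e+43


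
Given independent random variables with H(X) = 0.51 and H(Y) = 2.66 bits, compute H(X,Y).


For independent variables, H(X,Y) = H(X) + H(Y) = 0.51 + 2.66 = 3.17

3.17 bits


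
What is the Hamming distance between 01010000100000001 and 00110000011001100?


Count differing positions: . ^ ^ . . . . . ^ ^ ^ . . ^ ^ . ^ = 8 differences

8


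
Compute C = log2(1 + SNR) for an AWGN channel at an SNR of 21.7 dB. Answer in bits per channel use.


SNR_linear = 10^(21.7/10) = 147.9108; C = log2(1 + SNR_linear) = log2(1 + 147.9108) = 7.2183

7.2183 bits/channel use


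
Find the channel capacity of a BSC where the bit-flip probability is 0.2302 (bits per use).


H(p) = -p*log2(p) - (1-p)*log2(1-p) = -0.2302*log2(0.2302) - 0.7698*log2(0.7698) = 0.487803 + 0.290557 = 0.7784. C = 1 - H(p) = 1 - 0.7784 = 0.2216

0.2216 bits


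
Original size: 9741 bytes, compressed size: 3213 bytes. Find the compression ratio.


Ratio = original / compressed = 9741 / 3213 = 3.0317

3.0317


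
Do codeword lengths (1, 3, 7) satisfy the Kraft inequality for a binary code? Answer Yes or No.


Kraft sum = sum(2^(-l_i)) = 0.6328, need <= 1. Result: satisfied (a binary prefix-free code with these lengths exists)

Yes


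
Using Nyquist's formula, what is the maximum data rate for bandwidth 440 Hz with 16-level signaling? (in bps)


Rate = 2 * B * log2(M) = 2 * 440 * 4.0 = 3520.0

3520.0 bps


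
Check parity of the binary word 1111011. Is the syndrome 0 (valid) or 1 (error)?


Syndrome = XOR of all bits = 1 XOR 1 XOR 1 XOR 1 XOR 0 XOR 1 XOR 1 = 0

0


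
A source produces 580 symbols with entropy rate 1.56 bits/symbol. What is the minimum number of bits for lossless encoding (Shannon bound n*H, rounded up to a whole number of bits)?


Minimum bits >= n * H = 580 * 1.56 = 904.8, rounded up to a whole number of bits = 905

905 bits


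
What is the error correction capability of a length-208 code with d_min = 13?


Correction capability = floor((d-1)/2) = floor((13-1)/2) = 6

6 errors


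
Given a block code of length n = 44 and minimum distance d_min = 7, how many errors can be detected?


Detection capability = d_min - 1 = 7 - 1 = 6

6 errors


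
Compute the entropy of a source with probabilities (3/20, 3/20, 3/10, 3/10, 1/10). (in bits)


H = -sum(p_i * log2(p_i)). Terms: -(3/20)*log2(3/20) = 0.410545; -(3/20)*log2(3/20) = 0.410545; -(3/10)*log2(3/10) = 0.521090; -(3/10)*log2(3/10) = 0.521090; -(1/10)*log2(1/10) = 0.332193. H = 0.410545 + 0.410545 + 0.521090 + 0.521090 + 0.332193 = 2.1955

2.1955 bits


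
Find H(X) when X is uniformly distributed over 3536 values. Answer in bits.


H = log2(n) = log2(3536) = 11.7879

11.7879 bits


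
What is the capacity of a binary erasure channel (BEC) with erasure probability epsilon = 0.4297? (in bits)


C = 1 - epsilon = 1 - 0.4297 = 0.5703

0.5703 bits


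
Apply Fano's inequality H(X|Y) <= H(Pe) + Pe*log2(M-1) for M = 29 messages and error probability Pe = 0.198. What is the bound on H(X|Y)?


H(Pe) = -Pe*log2(Pe) - (1-Pe)*log2(1-Pe) = -0.198*log2(0.198) - 0.802*log2(0.802) = 0.462613 + 0.255297 = 0.7179. Pe*log2(M-1) = 0.198*log2(28) = 0.951856. Bound = H(Pe) + Pe*log2(M-1) = 0.462613 + 0.255297 + 0.951856 = 1.6698

1.6698 bits


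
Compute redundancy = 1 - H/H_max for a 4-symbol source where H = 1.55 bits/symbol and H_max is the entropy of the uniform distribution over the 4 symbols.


H_max = log2(K) = log2(4) = 2.0 bits/symbol. Redundancy = 1 - H/H_max = 1 - 1.55/2.0 = 1 - 0.775 = 0.225

0.225


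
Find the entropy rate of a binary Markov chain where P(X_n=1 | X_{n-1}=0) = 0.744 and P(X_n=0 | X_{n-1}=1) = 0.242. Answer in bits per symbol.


Stationary distribution: pi_0 = p10/(p01+p10) = 0.2454, pi_1 = 0.7546. Entropy rate H' = pi_0*H(p01) + pi_1*H(p10) = 0.2454*0.8207 + 0.7546*0.7984 = 0.8038

0.8038 bits/symbol


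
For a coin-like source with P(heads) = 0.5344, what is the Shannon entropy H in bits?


H = -p*log2(p) - (1-p)*log2(1-p). -0.5344*log2(0.5344) = 0.483102; -0.4656*log2(0.4656) = 0.513481. H = 0.483102 + 0.513481 = 0.9966

0.9966 bits


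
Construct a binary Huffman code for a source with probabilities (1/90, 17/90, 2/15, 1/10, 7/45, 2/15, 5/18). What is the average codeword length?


Huffman construction (repeatedly merge the two least-probable nodes; each merge adds 1 bit to every symbol beneath it): 1/90 + 1/10 = 1/9; 1/9 + 2/15 = 11/45; 2/15 + 7/45 = 13/45; 17/90 + 11/45 = 13/30; 5/18 + 13/45 = 17/30; 13/30 + 17/30 = 1. Resulting codeword lengths (in the order the probabilities were given): (4, 2, 3, 4, 3, 3, 2). L_avg = sum(p_i * l_i) = 1/90*4 + 17/90*2 + 2/15*3 + 1/10*4 + 7/45*3 + 2/15*3 + 5/18*2 = 119/45 = 2.6444

2.6444 bits


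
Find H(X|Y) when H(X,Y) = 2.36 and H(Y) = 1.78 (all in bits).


H(X|Y) = H(X,Y) - H(Y) = 2.36 - 1.78 = 0.58

0.58 bits


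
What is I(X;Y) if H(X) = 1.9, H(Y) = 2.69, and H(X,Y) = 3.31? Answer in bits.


I(X;Y) = H(X) + H(Y) - H(X,Y) = 1.9 + 2.69 - 3.31 = 1.28

1.28 bits


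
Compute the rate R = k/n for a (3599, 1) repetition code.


Rate = k/n = 1/3599

1/3599


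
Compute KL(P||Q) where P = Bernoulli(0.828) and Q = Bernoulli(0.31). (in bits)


KL = p*log2(p/q) + (1-p)*log2((1-p)/(1-q)) = 0.828*log2(0.828/0.31) + 0.172*log2(0.172/0.69) = 0.8289

0.8289 bits


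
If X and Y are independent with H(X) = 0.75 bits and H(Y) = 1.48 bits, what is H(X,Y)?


For independent variables, H(X,Y) = H(X) + H(Y) = 0.75 + 1.48 = 2.23

2.23 bits


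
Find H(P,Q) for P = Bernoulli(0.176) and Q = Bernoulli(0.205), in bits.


H(P,Q) = -p*log2(q) - (1-p)*log2(1-q). -0.176*log2(0.205) = 0.402390; -0.824*log2(0.795) = 0.272722. H(P,Q) = 0.402390 + 0.272722 = 0.6751

0.6751 bits


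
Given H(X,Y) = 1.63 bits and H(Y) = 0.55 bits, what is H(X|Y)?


H(X|Y) = H(X,Y) - H(Y) = 1.63 - 0.55 = 1.08

1.08 bits


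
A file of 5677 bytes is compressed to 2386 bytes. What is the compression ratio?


Ratio = original / compressed = 5677 / 2386 = 2.3793

2.3793


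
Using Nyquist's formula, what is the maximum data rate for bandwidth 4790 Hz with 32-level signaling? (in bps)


Rate = 2 * B * log2(M) = 2 * 4790 * 5.0 = 47900.0

47900.0 bps


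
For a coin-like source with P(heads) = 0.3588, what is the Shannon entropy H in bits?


H = -p*log2(p) - (1-p)*log2(1-p). -0.3588*log2(0.3588) = 0.530575; -0.6412*log2(0.6412) = 0.411108. H = 0.530575 + 0.411108 = 0.9417

0.9417 bits


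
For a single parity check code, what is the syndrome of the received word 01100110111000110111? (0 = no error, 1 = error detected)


Syndrome = XOR of all bits = 0 XOR 1 XOR 1 XOR 0 XOR 0 XOR 1 XOR 1 XOR 0 XOR 1 XOR 1 XOR 1 XOR 0 XOR 0 XOR 0 XOR 1 XOR 1 XOR 0 XOR 1 XOR 1 XOR 1 = 0

0


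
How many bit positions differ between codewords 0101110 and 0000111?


Count differing positions: . ^ . ^ . . ^ = 3 differences

3


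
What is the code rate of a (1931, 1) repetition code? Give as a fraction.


Rate = k/n = 1/1931

1/1931


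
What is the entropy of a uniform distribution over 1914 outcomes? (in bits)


H = log2(n) = log2(1914) = 10.9024

10.9024 bits


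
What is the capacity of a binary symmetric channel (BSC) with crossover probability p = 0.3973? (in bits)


H(p) = -p*log2(p) - (1-p)*log2(1-p) = -0.3973*log2(0.3973) - 0.6027*log2(0.6027) = 0.529084 + 0.440265 = 0.9693. C = 1 - H(p) = 1 - 0.9693 = 0.0307

0.0307 bits


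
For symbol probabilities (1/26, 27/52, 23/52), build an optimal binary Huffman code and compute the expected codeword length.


Huffman construction (repeatedly merge the two least-probable nodes; each merge adds 1 bit to every symbol beneath it): 1/26 + 23/52 = 25/52; 25/52 + 27/52 = 1. Resulting codeword lengths (in the order the probabilities were given): (2, 1, 2). L_avg = sum(p_i * l_i) = 1/26*2 + 27/52*1 + 23/52*2 = 77/52 = 1.4808

1.4808 bits


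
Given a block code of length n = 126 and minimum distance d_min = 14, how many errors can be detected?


Detection capability = d_min - 1 = 14 - 1 = 13

13 errors


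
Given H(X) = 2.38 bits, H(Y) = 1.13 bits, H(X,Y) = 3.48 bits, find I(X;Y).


I(X;Y) = H(X) + H(Y) - H(X,Y) = 2.38 + 1.13 - 3.48 = 0.03

0.03 bits


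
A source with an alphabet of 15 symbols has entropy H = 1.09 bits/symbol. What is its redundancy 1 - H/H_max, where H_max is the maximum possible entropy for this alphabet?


H_max = log2(K) = log2(15) = 3.9069 bits/symbol. Redundancy = 1 - H/H_max = 1 - 1.09/3.9069 = 1 - 0.279 = 0.721

0.721


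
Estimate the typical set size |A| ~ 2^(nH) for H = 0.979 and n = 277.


log2|A_typical| = nH = 277 * 0.979 = 271.183, so |A_typical| ~ 2^271.183 = 4.307e+81

4.307e+81


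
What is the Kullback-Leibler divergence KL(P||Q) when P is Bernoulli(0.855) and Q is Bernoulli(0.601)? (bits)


KL = p*log2(p/q) + (1-p)*log2((1-p)/(1-q)) = 0.855*log2(0.855/0.601) + 0.145*log2(0.145/0.399) = 0.2231

0.2231 bits


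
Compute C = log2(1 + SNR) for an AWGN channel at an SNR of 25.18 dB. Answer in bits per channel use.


SNR_linear = 10^(25.18/10) = 329.6097; C = log2(1 + SNR_linear) = log2(1 + 329.6097) = 8.369

8.369 bits/channel use


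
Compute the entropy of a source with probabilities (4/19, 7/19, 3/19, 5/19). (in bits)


H = -sum(p_i * log2(p_i)). Terms: -(4/19)*log2(4/19) = 0.473248; -(7/19)*log2(7/19) = 0.530737; -(3/19)*log2(3/19) = 0.420468; -(5/19)*log2(5/19) = 0.506842. H = 0.473248 + 0.530737 + 0.420468 + 0.506842 = 1.9313

1.9313 bits


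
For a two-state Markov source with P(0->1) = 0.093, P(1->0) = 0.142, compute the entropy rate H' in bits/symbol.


Stationary distribution: pi_0 = p10/(p01+p10) = 0.6043, pi_1 = 0.3957. Entropy rate H' = pi_0*H(p01) + pi_1*H(p10) = 0.6043*0.4464 + 0.3957*0.5895 = 0.503

0.503 bits/symbol


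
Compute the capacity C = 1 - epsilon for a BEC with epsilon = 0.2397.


C = 1 - epsilon = 1 - 0.2397 = 0.7603

0.7603 bits


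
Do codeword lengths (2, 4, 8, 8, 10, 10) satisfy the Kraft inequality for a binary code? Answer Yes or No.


Kraft sum = sum(2^(-l_i)) = 0.3223, need <= 1. Result: satisfied (a binary prefix-free code with these lengths exists)

Yes


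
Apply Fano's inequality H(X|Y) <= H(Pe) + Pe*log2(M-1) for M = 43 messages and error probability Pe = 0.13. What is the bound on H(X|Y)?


H(Pe) = -Pe*log2(Pe) - (1-Pe)*log2(1-Pe) = -0.13*log2(0.13) - 0.87*log2(0.87) = 0.382644 + 0.174794 = 0.5574. Pe*log2(M-1) = 0.13*log2(42) = 0.701001. Bound = H(Pe) + Pe*log2(M-1) = 0.382644 + 0.174794 + 0.701001 = 1.2584

1.2584 bits


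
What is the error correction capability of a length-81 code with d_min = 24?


Correction capability = floor((d-1)/2) = floor((24-1)/2) = 11

11 errors


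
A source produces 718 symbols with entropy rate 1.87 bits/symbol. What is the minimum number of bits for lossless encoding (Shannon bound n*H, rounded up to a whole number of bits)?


Minimum bits >= n * H = 718 * 1.87 = 1342.66, rounded up to a whole number of bits = 1343

1343 bits


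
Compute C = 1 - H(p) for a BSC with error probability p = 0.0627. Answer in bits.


H(p) = -p*log2(p) - (1-p)*log2(1-p) = -0.0627*log2(0.0627) - 0.9373*log2(0.9373) = 0.250511 + 0.087560 = 0.3381. C = 1 - H(p) = 1 - 0.3381 = 0.6619

0.6619 bits


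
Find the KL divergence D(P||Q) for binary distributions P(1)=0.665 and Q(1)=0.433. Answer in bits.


KL = p*log2(p/q) + (1-p)*log2((1-p)/(1-q)) = 0.665*log2(0.665/0.433) + 0.335*log2(0.335/0.567) = 0.1573

0.1573 bits


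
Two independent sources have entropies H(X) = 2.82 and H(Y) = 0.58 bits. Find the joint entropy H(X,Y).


For independent variables, H(X,Y) = H(X) + H(Y) = 2.82 + 0.58 = 3.4

3.4 bits


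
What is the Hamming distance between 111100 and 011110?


Count differing positions: ^ . . . ^ . = 2 differences

2


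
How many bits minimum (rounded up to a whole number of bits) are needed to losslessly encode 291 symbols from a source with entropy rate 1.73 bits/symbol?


Minimum bits >= n * H = 291 * 1.73 = 503.43, rounded up to a whole number of bits = 504

504 bits


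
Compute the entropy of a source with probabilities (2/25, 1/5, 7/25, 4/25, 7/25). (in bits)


H = -sum(p_i * log2(p_i)). Terms: -(2/25)*log2(2/25) = 0.291508; -(1/5)*log2(1/5) = 0.464386; -(7/25)*log2(7/25) = 0.514220; -(4/25)*log2(4/25) = 0.423017; -(7/25)*log2(7/25) = 0.514220. H = 0.291508 + 0.464386 + 0.514220 + 0.423017 + 0.514220 = 2.2074

2.2074 bits


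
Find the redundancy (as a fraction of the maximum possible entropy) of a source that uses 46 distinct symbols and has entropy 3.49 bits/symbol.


H_max = log2(K) = log2(46) = 5.5236 bits/symbol. Redundancy = 1 - H/H_max = 1 - 3.49/5.5236 = 1 - 0.6318 = 0.3682

0.3682


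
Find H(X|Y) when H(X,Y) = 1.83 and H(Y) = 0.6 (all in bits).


H(X|Y) = H(X,Y) - H(Y) = 1.83 - 0.6 = 1.23

1.23 bits


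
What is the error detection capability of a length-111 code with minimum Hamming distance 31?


Detection capability = d_min - 1 = 31 - 1 = 30

30 errors


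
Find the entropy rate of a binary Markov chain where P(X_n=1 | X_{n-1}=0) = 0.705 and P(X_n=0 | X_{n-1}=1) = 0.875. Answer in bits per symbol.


Stationary distribution: pi_0 = p10/(p01+p10) = 0.5538, pi_1 = 0.4462. Entropy rate H' = pi_0*H(p01) + pi_1*H(p10) = 0.5538*0.8751 + 0.4462*0.5436 = 0.7272

0.7272 bits/symbol


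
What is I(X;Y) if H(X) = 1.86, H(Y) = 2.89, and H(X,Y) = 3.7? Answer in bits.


I(X;Y) = H(X) + H(Y) - H(X,Y) = 1.86 + 2.89 - 3.7 = 1.05

1.05 bits


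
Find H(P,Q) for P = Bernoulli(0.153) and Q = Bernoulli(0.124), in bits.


H(P,Q) = -p*log2(q) - (1-p)*log2(1-q). -0.153*log2(0.124) = 0.460773; -0.847*log2(0.876) = 0.161775. H(P,Q) = 0.460773 + 0.161775 = 0.6225

0.6225 bits


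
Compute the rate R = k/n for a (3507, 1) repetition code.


Rate = k/n = 1/3507

1/3507


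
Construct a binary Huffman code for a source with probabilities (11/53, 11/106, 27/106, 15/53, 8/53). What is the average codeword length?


Huffman construction (repeatedly merge the two least-probable nodes; each merge adds 1 bit to every symbol beneath it): 11/106 + 8/53 = 27/106; 11/53 + 27/106 = 49/106; 27/106 + 15/53 = 57/106; 49/106 + 57/106 = 1. Resulting codeword lengths (in the order the probabilities were given): (2, 3, 2, 2, 3). L_avg = sum(p_i * l_i) = 11/53*2 + 11/106*3 + 27/106*2 + 15/53*2 + 8/53*3 = 239/106 = 2.2547

2.2547 bits


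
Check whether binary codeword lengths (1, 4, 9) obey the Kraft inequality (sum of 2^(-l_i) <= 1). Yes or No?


Kraft sum = sum(2^(-l_i)) = 0.5645, need <= 1. Result: satisfied (a binary prefix-free code with these lengths exists)

Yes


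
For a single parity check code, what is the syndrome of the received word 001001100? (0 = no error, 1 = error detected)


Syndrome = XOR of all bits = 0 XOR 0 XOR 1 XOR 0 XOR 0 XOR 1 XOR 1 XOR 0 XOR 0 = 1

1


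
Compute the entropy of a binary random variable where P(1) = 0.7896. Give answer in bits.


H = -p*log2(p) - (1-p)*log2(1-p). -0.7896*log2(0.7896) = 0.269101; -0.2104*log2(0.2104) = 0.473146. H = 0.269101 + 0.473146 = 0.7422

0.7422 bits


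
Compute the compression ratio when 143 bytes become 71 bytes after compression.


Ratio = original / compressed = 143 / 71 = 2.0141

2.0141


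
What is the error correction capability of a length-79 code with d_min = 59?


Correction capability = floor((d-1)/2) = floor((59-1)/2) = 29

29 errors


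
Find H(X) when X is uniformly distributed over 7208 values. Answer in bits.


H = log2(n) = log2(7208) = 12.8154

12.8154 bits


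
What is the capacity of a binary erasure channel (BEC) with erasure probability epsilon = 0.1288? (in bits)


C = 1 - epsilon = 1 - 0.1288 = 0.8712

0.8712 bits


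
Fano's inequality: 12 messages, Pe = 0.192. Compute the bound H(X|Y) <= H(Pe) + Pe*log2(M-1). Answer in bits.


H(Pe) = -Pe*log2(Pe) - (1-Pe)*log2(1-Pe) = -0.192*log2(0.192) - 0.808*log2(0.808) = 0.457118 + 0.248519 = 0.7056. Pe*log2(M-1) = 0.192*log2(11) = 0.664211. Bound = H(Pe) + Pe*log2(M-1) = 0.457118 + 0.248519 + 0.664211 = 1.3698

1.3698 bits


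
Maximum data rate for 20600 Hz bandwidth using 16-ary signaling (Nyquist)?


Rate = 2 * B * log2(M) = 2 * 20600 * 4.0 = 164800.0

164800.0 bps


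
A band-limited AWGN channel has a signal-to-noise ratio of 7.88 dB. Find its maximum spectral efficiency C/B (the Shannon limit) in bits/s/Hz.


SNR_linear = 10^(7.88/10) = 6.1376; C/B = log2(1 + SNR_linear) = log2(1 + 6.1376) = 2.8354

2.8354 bits/s/Hz


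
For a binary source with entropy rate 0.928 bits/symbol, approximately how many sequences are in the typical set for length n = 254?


log2|A_typical| = nH = 254 * 0.928 = 235.712, so |A_typical| ~ 2^235.712 = 9.044e+70

9.044e+70


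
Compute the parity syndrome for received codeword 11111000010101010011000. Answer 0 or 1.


Syndrome = XOR of all bits = 1 XOR 1 XOR 1 XOR 1 XOR 1 XOR 0 XOR 0 XOR 0 XOR 0 XOR 1 XOR 0 XOR 1 XOR 0 XOR 1 XOR 0 XOR 1 XOR 0 XOR 0 XOR 1 XOR 1 XOR 0 XOR 0 XOR 0 = 1

1


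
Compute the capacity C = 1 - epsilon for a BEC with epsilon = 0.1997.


C = 1 - epsilon = 1 - 0.1997 = 0.8003

0.8003 bits


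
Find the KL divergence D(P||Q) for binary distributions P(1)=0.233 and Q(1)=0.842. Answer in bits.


KL = p*log2(p/q) + (1-p)*log2((1-p)/(1-q)) = 0.233*log2(0.233/0.842) + 0.767*log2(0.767/0.158) = 1.3164

1.3164 bits


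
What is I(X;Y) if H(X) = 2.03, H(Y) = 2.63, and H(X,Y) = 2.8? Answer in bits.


I(X;Y) = H(X) + H(Y) - H(X,Y) = 2.03 + 2.63 - 2.8 = 1.86

1.86 bits


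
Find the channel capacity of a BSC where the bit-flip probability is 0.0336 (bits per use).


H(p) = -p*log2(p) - (1-p)*log2(1-p) = -0.0336*log2(0.0336) - 0.9664*log2(0.9664) = 0.164485 + 0.047651 = 0.2121. C = 1 - H(p) = 1 - 0.2121 = 0.7879

0.7879 bits


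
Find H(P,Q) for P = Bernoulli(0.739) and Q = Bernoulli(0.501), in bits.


H(P,Q) = -p*log2(q) - (1-p)*log2(1-q). -0.739*log2(0.501) = 0.736870; -0.261*log2(0.499) = 0.261754. H(P,Q) = 0.736870 + 0.261754 = 0.9986

0.9986 bits


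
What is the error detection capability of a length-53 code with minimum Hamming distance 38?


Detection capability = d_min - 1 = 38 - 1 = 37

37 errors


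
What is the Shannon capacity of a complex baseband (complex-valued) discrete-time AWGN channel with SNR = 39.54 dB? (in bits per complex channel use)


SNR_linear = 10^(39.54/10) = 8994.9758; C = log2(1 + SNR_linear) = log2(1 + 8994.9758) = 13.1351

13.1351 bits/channel use


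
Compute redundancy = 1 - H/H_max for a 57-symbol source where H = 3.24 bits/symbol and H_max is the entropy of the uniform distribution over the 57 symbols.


H_max = log2(K) = log2(57) = 5.8329 bits/symbol. Redundancy = 1 - H/H_max = 1 - 3.24/5.8329 = 1 - 0.5555 = 0.4445

0.4445


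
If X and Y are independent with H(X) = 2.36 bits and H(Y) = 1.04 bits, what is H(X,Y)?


For independent variables, H(X,Y) = H(X) + H(Y) = 2.36 + 1.04 = 3.4

3.4 bits


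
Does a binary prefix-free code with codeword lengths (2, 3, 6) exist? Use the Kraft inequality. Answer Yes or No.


Kraft sum = sum(2^(-l_i)) = 0.3906, need <= 1. Result: satisfied (a binary prefix-free code with these lengths exists)

Yes


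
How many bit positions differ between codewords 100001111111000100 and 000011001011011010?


Count differing positions: ^ . . . ^ . ^ ^ . ^ . . . ^ ^ ^ ^ . = 9 differences

9


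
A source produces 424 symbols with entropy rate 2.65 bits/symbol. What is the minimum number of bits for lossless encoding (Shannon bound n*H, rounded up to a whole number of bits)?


Minimum bits >= n * H = 424 * 2.65 = 1123.6, rounded up to a whole number of bits = 1124

1124 bits


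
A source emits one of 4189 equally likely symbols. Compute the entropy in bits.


H = log2(n) = log2(4189) = 12.0324

12.0324 bits


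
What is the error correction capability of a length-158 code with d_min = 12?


Correction capability = floor((d-1)/2) = floor((12-1)/2) = 5

5 errors


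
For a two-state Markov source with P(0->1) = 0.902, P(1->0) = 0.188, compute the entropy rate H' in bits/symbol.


Stationary distribution: pi_0 = p10/(p01+p10) = 0.1725, pi_1 = 0.8275. Entropy rate H' = pi_0*H(p01) + pi_1*H(p10) = 0.1725*0.4626 + 0.8275*0.6973 = 0.6568

0.6568 bits/symbol


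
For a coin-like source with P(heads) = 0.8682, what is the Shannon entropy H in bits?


H = -p*log2(p) - (1-p)*log2(1-p). -0.8682*log2(0.8682) = 0.177027; -0.1318*log2(0.1318) = 0.385328. H = 0.177027 + 0.385328 = 0.5624

0.5624 bits


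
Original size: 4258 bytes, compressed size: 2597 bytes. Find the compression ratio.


Ratio = original / compressed = 4258 / 2597 = 1.6396

1.6396


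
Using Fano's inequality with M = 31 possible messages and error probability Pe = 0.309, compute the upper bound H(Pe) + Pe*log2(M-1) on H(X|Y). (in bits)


H(Pe) = -Pe*log2(Pe) - (1-Pe)*log2(1-Pe) = -0.309*log2(0.309) - 0.691*log2(0.691) = 0.523545 + 0.368470 = 0.892. Pe*log2(M-1) = 0.309*log2(30) = 1.516229. Bound = H(Pe) + Pe*log2(M-1) = 0.523545 + 0.368470 + 1.516229 = 2.4082

2.4082 bits


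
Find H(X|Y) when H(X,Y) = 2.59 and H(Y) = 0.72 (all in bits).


H(X|Y) = H(X,Y) - H(Y) = 2.59 - 0.72 = 1.87

1.87 bits


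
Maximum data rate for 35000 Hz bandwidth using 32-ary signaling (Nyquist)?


Rate = 2 * B * log2(M) = 2 * 35000 * 5.0 = 350000.0

350000.0 bps


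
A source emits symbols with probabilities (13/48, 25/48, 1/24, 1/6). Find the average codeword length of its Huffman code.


Huffman construction (repeatedly merge the two least-probable nodes; each merge adds 1 bit to every symbol beneath it): 1/24 + 1/6 = 5/24; 5/24 + 13/48 = 23/48; 23/48 + 25/48 = 1. Resulting codeword lengths (in the order the probabilities were given): (2, 1, 3, 3). L_avg = sum(p_i * l_i) = 13/48*2 + 25/48*1 + 1/24*3 + 1/6*3 = 27/16 = 1.6875

1.6875 bits


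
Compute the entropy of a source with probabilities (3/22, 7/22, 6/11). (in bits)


H = -sum(p_i * log2(p_i)). Terms: -(3/22)*log2(3/22) = 0.391973; -(7/22)*log2(7/22) = 0.525661; -(6/11)*log2(6/11) = 0.476983. H = 0.391973 + 0.525661 + 0.476983 = 1.3946

1.3946 bits


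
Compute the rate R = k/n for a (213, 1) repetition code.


Rate = k/n = 1/213

1/213


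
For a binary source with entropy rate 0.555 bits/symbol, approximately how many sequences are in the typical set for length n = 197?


log2|A_typical| = nH = 197 * 0.555 = 109.335, so |A_typical| ~ 2^109.335 = 8.187e+32

8.187e+32


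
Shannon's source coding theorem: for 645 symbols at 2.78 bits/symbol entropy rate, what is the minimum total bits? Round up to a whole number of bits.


Minimum bits >= n * H = 645 * 2.78 = 1793.1, rounded up to a whole number of bits = 1794

1794 bits


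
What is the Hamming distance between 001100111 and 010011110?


Count differing positions: . ^ ^ ^ ^ ^ . . ^ = 6 differences

6


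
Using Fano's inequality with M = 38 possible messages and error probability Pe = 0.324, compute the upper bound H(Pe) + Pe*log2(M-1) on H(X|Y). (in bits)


H(Pe) = -Pe*log2(Pe) - (1-Pe)*log2(1-Pe) = -0.324*log2(0.324) - 0.676*log2(0.676) = 0.526803 + 0.381876 = 0.9087. Pe*log2(M-1) = 0.324*log2(37) = 1.687863. Bound = H(Pe) + Pe*log2(M-1) = 0.526803 + 0.381876 + 1.687863 = 2.5965

2.5965 bits


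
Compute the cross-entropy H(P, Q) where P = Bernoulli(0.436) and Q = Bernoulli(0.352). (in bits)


H(P,Q) = -p*log2(q) - (1-p)*log2(1-q). -0.436*log2(0.352) = 0.656770; -0.564*log2(0.648) = 0.353027. H(P,Q) = 0.656770 + 0.353027 = 1.0098

1.0098 bits


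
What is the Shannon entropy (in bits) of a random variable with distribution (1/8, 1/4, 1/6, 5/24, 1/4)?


H = -sum(p_i * log2(p_i)). Terms: -(1/8)*log2(1/8) = 0.375000; -(1/4)*log2(1/4) = 0.500000; -(1/6)*log2(1/6) = 0.430827; -(5/24)*log2(5/24) = 0.471466; -(1/4)*log2(1/4) = 0.500000. H = 0.375000 + 0.500000 + 0.430827 + 0.471466 + 0.500000 = 2.2773

2.2773 bits


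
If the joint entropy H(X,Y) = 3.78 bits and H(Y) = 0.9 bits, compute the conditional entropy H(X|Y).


H(X|Y) = H(X,Y) - H(Y) = 3.78 - 0.9 = 2.88

2.88 bits


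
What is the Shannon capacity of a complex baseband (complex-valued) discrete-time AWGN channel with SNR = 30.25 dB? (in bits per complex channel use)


SNR_linear = 10^(30.25/10) = 1059.2537; C = log2(1 + SNR_linear) = log2(1 + 1059.2537) = 10.0502

10.0502 bits/channel use


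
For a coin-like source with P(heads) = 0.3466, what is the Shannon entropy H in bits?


H = -p*log2(p) - (1-p)*log2(1-p). -0.3466*log2(0.3466) = 0.529832; -0.6534*log2(0.6534) = 0.401163. H = 0.529832 + 0.401163 = 0.931

0.931 bits


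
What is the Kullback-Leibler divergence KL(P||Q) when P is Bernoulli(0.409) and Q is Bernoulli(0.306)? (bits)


KL = p*log2(p/q) + (1-p)*log2((1-p)/(1-q)) = 0.409*log2(0.409/0.306) + 0.591*log2(0.591/0.694) = 0.0342

0.0342 bits


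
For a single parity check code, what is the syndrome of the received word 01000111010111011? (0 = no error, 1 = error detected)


Syndrome = XOR of all bits = 0 XOR 1 XOR 0 XOR 0 XOR 0 XOR 1 XOR 1 XOR 1 XOR 0 XOR 1 XOR 0 XOR 1 XOR 1 XOR 1 XOR 0 XOR 1 XOR 1 = 0

0


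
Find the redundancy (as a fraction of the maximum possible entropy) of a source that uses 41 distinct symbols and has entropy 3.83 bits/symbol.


H_max = log2(K) = log2(41) = 5.3576 bits/symbol. Redundancy = 1 - H/H_max = 1 - 3.83/5.3576 = 1 - 0.7149 = 0.2851

0.2851


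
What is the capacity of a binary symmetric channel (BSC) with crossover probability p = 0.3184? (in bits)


H(p) = -p*log2(p) - (1-p)*log2(1-p) = -0.3184*log2(0.3184) - 0.6816*log2(0.6816) = 0.525706 + 0.376927 = 0.9026. C = 1 - H(p) = 1 - 0.9026 = 0.0974

0.0974 bits


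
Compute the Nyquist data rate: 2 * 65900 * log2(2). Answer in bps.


Rate = 2 * B * log2(M) = 2 * 65900 * 1.0 = 131800.0

131800.0 bps


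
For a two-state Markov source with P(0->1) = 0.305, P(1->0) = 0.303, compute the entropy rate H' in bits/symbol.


Stationary distribution: pi_0 = p10/(p01+p10) = 0.4984, pi_1 = 0.5016. Entropy rate H' = pi_0*H(p01) + pi_1*H(p10) = 0.4984*0.8873 + 0.5016*0.8849 = 0.8861

0.8861 bits/symbol


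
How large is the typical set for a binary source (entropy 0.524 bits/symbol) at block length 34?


log2|A_typical| = nH = 34 * 0.524 = 17.816, so |A_typical| ~ 2^17.816 = 2.308e+05

2.308e+05


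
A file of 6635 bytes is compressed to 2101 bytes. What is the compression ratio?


Ratio = original / compressed = 6635 / 2101 = 3.158

3.158


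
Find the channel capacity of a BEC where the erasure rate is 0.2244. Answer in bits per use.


C = 1 - epsilon = 1 - 0.2244 = 0.7756

0.7756 bits


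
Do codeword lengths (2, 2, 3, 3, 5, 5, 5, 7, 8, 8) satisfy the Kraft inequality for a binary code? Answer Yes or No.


Kraft sum = sum(2^(-l_i)) = 0.8594, need <= 1. Result: satisfied (a binary prefix-free code with these lengths exists)

Yes


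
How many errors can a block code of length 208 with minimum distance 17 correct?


Correction capability = floor((d-1)/2) = floor((17-1)/2) = 8

8 errors


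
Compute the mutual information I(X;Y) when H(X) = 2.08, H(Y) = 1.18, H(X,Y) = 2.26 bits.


I(X;Y) = H(X) + H(Y) - H(X,Y) = 2.08 + 1.18 - 2.26 = 1.0

1.0 bits


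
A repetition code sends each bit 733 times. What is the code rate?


Rate = k/n = 1/733

1/733


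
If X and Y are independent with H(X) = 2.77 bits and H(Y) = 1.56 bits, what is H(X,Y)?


For independent variables, H(X,Y) = H(X) + H(Y) = 2.77 + 1.56 = 4.33

4.33 bits


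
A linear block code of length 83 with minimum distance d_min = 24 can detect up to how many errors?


Detection capability = d_min - 1 = 24 - 1 = 23

23 errors


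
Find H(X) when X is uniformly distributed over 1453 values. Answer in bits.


H = log2(n) = log2(1453) = 10.5048

10.5048 bits


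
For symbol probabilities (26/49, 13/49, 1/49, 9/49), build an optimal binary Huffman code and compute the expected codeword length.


Huffman construction (repeatedly merge the two least-probable nodes; each merge adds 1 bit to every symbol beneath it): 1/49 + 9/49 = 10/49; 10/49 + 13/49 = 23/49; 23/49 + 26/49 = 1. Resulting codeword lengths (in the order the probabilities were given): (1, 2, 3, 3). L_avg = sum(p_i * l_i) = 26/49*1 + 13/49*2 + 1/49*3 + 9/49*3 = 82/49 = 1.6735

1.6735 bits


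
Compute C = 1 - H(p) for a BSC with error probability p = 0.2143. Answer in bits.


H(p) = -p*log2(p) - (1-p)*log2(1-p) = -0.2143*log2(0.2143) - 0.7857*log2(0.7857) = 0.476238 + 0.273384 = 0.7496. C = 1 - H(p) = 1 - 0.7496 = 0.2504

0.2504 bits


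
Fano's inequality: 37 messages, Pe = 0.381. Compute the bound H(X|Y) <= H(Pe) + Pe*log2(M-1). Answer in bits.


H(Pe) = -Pe*log2(Pe) - (1-Pe)*log2(1-Pe) = -0.381*log2(0.381) - 0.619*log2(0.619) = 0.530404 + 0.428341 = 0.9587. Pe*log2(M-1) = 0.381*log2(36) = 1.969741. Bound = H(Pe) + Pe*log2(M-1) = 0.530404 + 0.428341 + 1.969741 = 2.9285

2.9285 bits


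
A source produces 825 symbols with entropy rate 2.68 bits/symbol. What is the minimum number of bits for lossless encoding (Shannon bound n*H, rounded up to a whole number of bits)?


Minimum bits >= n * H = 825 * 2.68 = 2211.0, rounded up to a whole number of bits = 2211

2211 bits


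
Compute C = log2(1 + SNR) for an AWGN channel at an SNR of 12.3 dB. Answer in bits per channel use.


SNR_linear = 10^(12.3/10) = 16.9824; C = log2(1 + SNR_linear) = log2(1 + 16.9824) = 4.1685

4.1685 bits/channel use


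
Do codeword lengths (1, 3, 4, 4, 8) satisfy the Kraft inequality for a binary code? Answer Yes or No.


Kraft sum = sum(2^(-l_i)) = 0.7539, need <= 1. Result: satisfied (a binary prefix-free code with these lengths exists)

Yes


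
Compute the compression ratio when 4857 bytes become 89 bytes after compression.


Ratio = original / compressed = 4857 / 89 = 54.573

54.573


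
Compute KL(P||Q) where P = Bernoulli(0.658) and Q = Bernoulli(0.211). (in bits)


KL = p*log2(p/q) + (1-p)*log2((1-p)/(1-q)) = 0.658*log2(0.658/0.211) + 0.342*log2(0.342/0.789) = 0.6672

0.6672 bits


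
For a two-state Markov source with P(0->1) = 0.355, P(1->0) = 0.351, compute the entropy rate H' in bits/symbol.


Stationary distribution: pi_0 = p10/(p01+p10) = 0.4972, pi_1 = 0.5028. Entropy rate H' = pi_0*H(p01) + pi_1*H(p10) = 0.4972*0.9385 + 0.5028*0.935 = 0.9367

0.9367 bits/symbol


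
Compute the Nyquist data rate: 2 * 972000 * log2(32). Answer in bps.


Rate = 2 * B * log2(M) = 2 * 972000 * 5.0 = 9720000.0

9720000.0 bps


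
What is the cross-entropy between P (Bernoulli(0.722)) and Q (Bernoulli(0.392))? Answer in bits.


H(P,Q) = -p*log2(q) - (1-p)*log2(1-q). -0.722*log2(0.392) = 0.975476; -0.278*log2(0.608) = 0.199564. H(P,Q) = 0.975476 + 0.199564 = 1.175

1.175 bits


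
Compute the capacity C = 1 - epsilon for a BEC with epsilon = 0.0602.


C = 1 - epsilon = 1 - 0.0602 = 0.9398

0.9398 bits


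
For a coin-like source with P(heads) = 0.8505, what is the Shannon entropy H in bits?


H = -p*log2(p) - (1-p)*log2(1-p). -0.8505*log2(0.8505) = 0.198691; -0.1495*log2(0.1495) = 0.409897. H = 0.198691 + 0.409897 = 0.6086

0.6086 bits


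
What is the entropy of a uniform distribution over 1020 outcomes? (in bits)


H = log2(n) = log2(1020) = 9.9944

9.9944 bits


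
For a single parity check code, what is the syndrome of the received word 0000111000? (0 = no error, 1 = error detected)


Syndrome = XOR of all bits = 0 XOR 0 XOR 0 XOR 0 XOR 1 XOR 1 XOR 1 XOR 0 XOR 0 XOR 0 = 1

1


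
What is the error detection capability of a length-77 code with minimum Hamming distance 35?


Detection capability = d_min - 1 = 35 - 1 = 34

34 errors


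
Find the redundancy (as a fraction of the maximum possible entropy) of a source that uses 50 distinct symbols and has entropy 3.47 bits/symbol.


H_max = log2(K) = log2(50) = 5.6439 bits/symbol. Redundancy = 1 - H/H_max = 1 - 3.47/5.6439 = 1 - 0.6148 = 0.3852

0.3852


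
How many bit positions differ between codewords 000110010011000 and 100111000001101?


Count differing positions: ^ . . . . ^ . ^ . . ^ . ^ . ^ = 6 differences

6


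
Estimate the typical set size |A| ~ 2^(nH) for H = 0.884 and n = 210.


log2|A_typical| = nH = 210 * 0.884 = 185.64, so |A_typical| ~ 2^185.64 = 7.642e+55

7.642e+55


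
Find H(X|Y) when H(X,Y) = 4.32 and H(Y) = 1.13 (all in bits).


H(X|Y) = H(X,Y) - H(Y) = 4.32 - 1.13 = 3.19

3.19 bits
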